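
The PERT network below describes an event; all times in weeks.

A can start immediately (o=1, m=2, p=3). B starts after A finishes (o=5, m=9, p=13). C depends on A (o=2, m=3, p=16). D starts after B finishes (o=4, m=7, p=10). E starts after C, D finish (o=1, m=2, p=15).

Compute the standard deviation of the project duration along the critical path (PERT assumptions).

te_A = (1 + 4·2 + 3)/6 = 12/6 = 2; σ²_A = ((3−1)/6)² = 0.111
te_B = (5 + 4·9 + 13)/6 = 54/6 = 9; σ²_B = ((13−5)/6)² = 1.778
te_C = (2 + 4·3 + 16)/6 = 30/6 = 5; σ²_C = ((16−2)/6)² = 5.444
te_D = (4 + 4·7 + 10)/6 = 42/6 = 7; σ²_D = ((10−4)/6)² = 1.000
te_E = (1 + 4·2 + 15)/6 = 24/6 = 4; σ²_E = ((15−1)/6)² = 5.444

Forward pass:
ES_A = 0; EF_A = 2
ES_B = 2; EF_B = 2+9 = 11
ES_C = 2; EF_C = 2+5 = 7
ES_D = 11; EF_D = 11+7 = 18
ES_E = max(EF_C=7, EF_D=18) = 18; EF_E = 18+4 = 22
Expected project duration μ = 22 weeks. Critical path: A → B → D → E.

Variance along critical path = 0.111 + 1.778 + 1.000 + 5.444 = 8.333
σ = √8.333 = 2.887 weeks

2.89 weeks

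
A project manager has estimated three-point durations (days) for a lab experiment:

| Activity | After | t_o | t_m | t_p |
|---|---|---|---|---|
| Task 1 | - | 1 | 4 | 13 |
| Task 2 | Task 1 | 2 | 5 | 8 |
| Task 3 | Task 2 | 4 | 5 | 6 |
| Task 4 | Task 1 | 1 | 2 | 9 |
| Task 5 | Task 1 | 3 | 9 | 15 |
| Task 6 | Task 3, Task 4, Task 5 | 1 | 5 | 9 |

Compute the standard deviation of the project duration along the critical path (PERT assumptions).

te_Task 1 = (1 + 4·4 + 13)/6 = 30/6 = 5; σ²_Task 1 = ((13−1)/6)² = 4.000
te_Task 2 = (2 + 4·5 + 8)/6 = 30/6 = 5; σ²_Task 2 = ((8−2)/6)² = 1.000
te_Task 3 = (4 + 4·5 + 6)/6 = 30/6 = 5; σ²_Task 3 = ((6−4)/6)² = 0.111
te_Task 4 = (1 + 4·2 + 9)/6 = 18/6 = 3; σ²_Task 4 = ((9−1)/6)² = 1.778
te_Task 5 = (3 + 4·9 + 15)/6 = 54/6 = 9; σ²_Task 5 = ((15−3)/6)² = 4.000
te_Task 6 = (1 + 4·5 + 9)/6 = 30/6 = 5; σ²_Task 6 = ((9−1)/6)² = 1.778

Forward pass:
ES_Task 1 = 0; EF_Task 1 = 5
ES_Task 2 = 5; EF_Task 2 = 5+5 = 10
ES_Task 3 = 10; EF_Task 3 = 10+5 = 15
ES_Task 4 = 5; EF_Task 4 = 5+3 = 8
ES_Task 5 = 5; EF_Task 5 = 5+9 = 14
ES_Task 6 = max(EF_Task 3=15, EF_Task 4=8, EF_Task 5=14) = 15; EF_Task 6 = 15+5 = 20
Expected project duration μ = 20 days. Critical path: Task 1 → Task 2 → Task 3 → Task 6.

Variance along critical path = 4.000 + 1.000 + 0.111 + 1.778 = 6.889
σ = √6.889 = 2.625 days

2.62 days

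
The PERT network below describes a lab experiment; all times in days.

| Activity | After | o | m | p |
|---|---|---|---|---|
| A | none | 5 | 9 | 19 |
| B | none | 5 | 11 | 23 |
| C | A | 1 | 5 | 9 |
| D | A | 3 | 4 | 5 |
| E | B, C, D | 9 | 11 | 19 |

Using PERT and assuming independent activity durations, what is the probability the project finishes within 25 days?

0.264

te_A = (5 + 4·9 + 19)/6 = 60/6 = 10; σ²_A = ((19−5)/6)² = 5.444
te_B = (5 + 4·11 + 23)/6 = 72/6 = 12; σ²_B = ((23−5)/6)² = 9.000
te_C = (1 + 4·5 + 9)/6 = 30/6 = 5; σ²_C = ((9−1)/6)² = 1.778
te_D = (3 + 4·4 + 5)/6 = 24/6 = 4; σ²_D = ((5−3)/6)² = 0.111
te_E = (9 + 4·11 + 19)/6 = 72/6 = 12; σ²_E = ((19−9)/6)² = 2.778

Forward pass:
ES_A = 0; EF_A = 10
ES_B = 0; EF_B = 12
ES_C = 10; EF_C = 10+5 = 15
ES_D = 10; EF_D = 10+4 = 14
ES_E = max(EF_B=12, EF_C=15, EF_D=14) = 15; EF_E = 15+12 = 27
Expected project duration μ = 27 days. Critical path: A → C → E.

Variance along critical path = 5.444 + 1.778 + 2.778 = 10.000; σ = √10.000 = 3.162 days.
Z = (25 − 27) / 3.162 = -0.632
P(T ≤ 25) = Φ(-0.632) ≈ 0.264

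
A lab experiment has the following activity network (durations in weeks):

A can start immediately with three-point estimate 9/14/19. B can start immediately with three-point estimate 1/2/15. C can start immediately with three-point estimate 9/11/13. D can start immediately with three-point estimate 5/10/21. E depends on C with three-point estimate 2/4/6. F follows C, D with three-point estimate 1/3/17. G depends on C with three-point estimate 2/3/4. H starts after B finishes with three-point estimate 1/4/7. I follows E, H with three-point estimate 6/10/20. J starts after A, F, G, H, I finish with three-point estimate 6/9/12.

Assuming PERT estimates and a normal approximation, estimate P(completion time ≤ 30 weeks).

te_A = (9 + 4·14 + 19)/6 = 84/6 = 14; σ²_A = ((19−9)/6)² = 2.778
te_B = (1 + 4·2 + 15)/6 = 24/6 = 4; σ²_B = ((15−1)/6)² = 5.444
te_C = (9 + 4·11 + 13)/6 = 66/6 = 11; σ²_C = ((13−9)/6)² = 0.444
te_D = (5 + 4·10 + 21)/6 = 66/6 = 11; σ²_D = ((21−5)/6)² = 7.111
te_E = (2 + 4·4 + 6)/6 = 24/6 = 4; σ²_E = ((6−2)/6)² = 0.444
te_F = (1 + 4·3 + 17)/6 = 30/6 = 5; σ²_F = ((17−1)/6)² = 7.111
te_G = (2 + 4·3 + 4)/6 = 18/6 = 3; σ²_G = ((4−2)/6)² = 0.111
te_H = (1 + 4·4 + 7)/6 = 24/6 = 4; σ²_H = ((7−1)/6)² = 1.000
te_I = (6 + 4·10 + 20)/6 = 66/6 = 11; σ²_I = ((20−6)/6)² = 5.444
te_J = (6 + 4·9 + 12)/6 = 54/6 = 9; σ²_J = ((12−6)/6)² = 1.000

Forward pass:
ES_A = 0; EF_A = 14
ES_B = 0; EF_B = 4
ES_C = 0; EF_C = 11
ES_D = 0; EF_D = 11
ES_E = 11; EF_E = 11+4 = 15
ES_F = max(EF_C=11, EF_D=11) = 11; EF_F = 11+5 = 16
ES_G = 11; EF_G = 11+3 = 14
ES_H = 4; EF_H = 4+4 = 8
ES_I = max(EF_E=15, EF_H=8) = 15; EF_I = 15+11 = 26
ES_J = max(EF_A=14, EF_F=16, EF_G=14, EF_H=8, EF_I=26) = 26; EF_J = 26+9 = 35
Expected project duration μ = 35 weeks. Critical path: C → E → I → J.

Variance along critical path = 0.444 + 0.444 + 5.444 + 1.000 = 7.333; σ = √7.333 = 2.708 weeks.
Z = (30 − 35) / 2.708 = -1.846
P(T ≤ 30) = Φ(-1.846) ≈ 0.032

0.032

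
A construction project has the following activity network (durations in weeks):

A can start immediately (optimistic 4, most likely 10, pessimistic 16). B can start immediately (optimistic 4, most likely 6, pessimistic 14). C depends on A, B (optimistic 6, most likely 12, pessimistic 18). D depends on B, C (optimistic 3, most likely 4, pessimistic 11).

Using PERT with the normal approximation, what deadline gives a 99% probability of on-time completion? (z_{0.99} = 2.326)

te_A = (4 + 4·10 + 16)/6 = 60/6 = 10; σ²_A = ((16−4)/6)² = 4.000
te_B = (4 + 4·6 + 14)/6 = 42/6 = 7; σ²_B = ((14−4)/6)² = 2.778
te_C = (6 + 4·12 + 18)/6 = 72/6 = 12; σ²_C = ((18−6)/6)² = 4.000
te_D = (3 + 4·4 + 11)/6 = 30/6 = 5; σ²_D = ((11−3)/6)² = 1.778

Forward pass:
ES_A = 0; EF_A = 10
ES_B = 0; EF_B = 7
ES_C = max(EF_A=10, EF_B=7) = 10; EF_C = 10+12 = 22
ES_D = max(EF_B=7, EF_C=22) = 22; EF_D = 22+5 = 27
Expected project duration μ = 27 weeks. Critical path: A → C → D.

Variance along critical path = 4.000 + 4.000 + 1.778 = 9.778; σ = 3.127 weeks.
D = μ + z·σ = 27 + 2.326·3.127 = 34.3 weeks

34.3 weeks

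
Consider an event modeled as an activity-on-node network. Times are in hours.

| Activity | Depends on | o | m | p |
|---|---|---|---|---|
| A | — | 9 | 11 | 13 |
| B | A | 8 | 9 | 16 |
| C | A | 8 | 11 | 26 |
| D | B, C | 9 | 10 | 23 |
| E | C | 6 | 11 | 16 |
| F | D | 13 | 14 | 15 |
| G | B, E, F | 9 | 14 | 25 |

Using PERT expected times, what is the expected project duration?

65 hours

te_A = (9 + 4·11 + 13)/6 = 66/6 = 11
te_B = (8 + 4·9 + 16)/6 = 60/6 = 10
te_C = (8 + 4·11 + 26)/6 = 78/6 = 13
te_D = (9 + 4·10 + 23)/6 = 72/6 = 12
te_E = (6 + 4·11 + 16)/6 = 66/6 = 11
te_F = (13 + 4·14 + 15)/6 = 84/6 = 14
te_G = (9 + 4·14 + 25)/6 = 90/6 = 15

Forward pass:
ES_A = 0; EF_A = 11
ES_B = 11; EF_B = 11+10 = 21
ES_C = 11; EF_C = 11+13 = 24
ES_D = max(EF_B=21, EF_C=24) = 24; EF_D = 24+12 = 36
ES_E = 24; EF_E = 24+11 = 35
ES_F = 36; EF_F = 36+14 = 50
ES_G = max(EF_B=21, EF_E=35, EF_F=50) = 50; EF_G = 50+15 = 65
Expected project duration μ = 65 hours. Critical path: A → C → D → F → G.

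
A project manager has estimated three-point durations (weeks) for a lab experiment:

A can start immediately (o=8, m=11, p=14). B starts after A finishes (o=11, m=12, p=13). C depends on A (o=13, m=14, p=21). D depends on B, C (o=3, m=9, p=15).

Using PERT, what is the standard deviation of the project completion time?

te_A = (8 + 4·11 + 14)/6 = 66/6 = 11; σ²_A = ((14−8)/6)² = 1.000
te_B = (11 + 4·12 + 13)/6 = 72/6 = 12; σ²_B = ((13−11)/6)² = 0.111
te_C = (13 + 4·14 + 21)/6 = 90/6 = 15; σ²_C = ((21−13)/6)² = 1.778
te_D = (3 + 4·9 + 15)/6 = 54/6 = 9; σ²_D = ((15−3)/6)² = 4.000

Forward pass:
ES_A = 0; EF_A = 11
ES_B = 11; EF_B = 11+12 = 23
ES_C = 11; EF_C = 11+15 = 26
ES_D = max(EF_B=23, EF_C=26) = 26; EF_D = 26+9 = 35
Expected project duration μ = 35 weeks. Critical path: A → C → D.

Variance along critical path = 1.000 + 1.778 + 4.000 = 6.778
σ = √6.778 = 2.603 weeks

2.60 weeks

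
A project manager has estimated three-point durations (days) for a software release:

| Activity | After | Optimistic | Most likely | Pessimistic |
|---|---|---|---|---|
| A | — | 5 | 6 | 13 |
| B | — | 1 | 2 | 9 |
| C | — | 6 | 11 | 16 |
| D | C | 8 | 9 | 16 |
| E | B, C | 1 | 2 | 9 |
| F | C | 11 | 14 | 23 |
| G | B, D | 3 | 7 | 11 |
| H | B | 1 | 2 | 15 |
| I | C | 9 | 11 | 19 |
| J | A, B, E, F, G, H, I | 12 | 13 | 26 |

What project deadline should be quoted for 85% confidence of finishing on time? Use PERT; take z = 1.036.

te_A = (5 + 4·6 + 13)/6 = 42/6 = 7; σ²_A = ((13−5)/6)² = 1.778
te_B = (1 + 4·2 + 9)/6 = 18/6 = 3; σ²_B = ((9−1)/6)² = 1.778
te_C = (6 + 4·11 + 16)/6 = 66/6 = 11; σ²_C = ((16−6)/6)² = 2.778
te_D = (8 + 4·9 + 16)/6 = 60/6 = 10; σ²_D = ((16−8)/6)² = 1.778
te_E = (1 + 4·2 + 9)/6 = 18/6 = 3; σ²_E = ((9−1)/6)² = 1.778
te_F = (11 + 4·14 + 23)/6 = 90/6 = 15; σ²_F = ((23−11)/6)² = 4.000
te_G = (3 + 4·7 + 11)/6 = 42/6 = 7; σ²_G = ((11−3)/6)² = 1.778
te_H = (1 + 4·2 + 15)/6 = 24/6 = 4; σ²_H = ((15−1)/6)² = 5.444
te_I = (9 + 4·11 + 19)/6 = 72/6 = 12; σ²_I = ((19−9)/6)² = 2.778
te_J = (12 + 4·13 + 26)/6 = 90/6 = 15; σ²_J = ((26−12)/6)² = 5.444

Forward pass:
ES_A = 0; EF_A = 7
ES_B = 0; EF_B = 3
ES_C = 0; EF_C = 11
ES_D = 11; EF_D = 11+10 = 21
ES_E = max(EF_B=3, EF_C=11) = 11; EF_E = 11+3 = 14
ES_F = 11; EF_F = 11+15 = 26
ES_G = max(EF_B=3, EF_D=21) = 21; EF_G = 21+7 = 28
ES_H = 3; EF_H = 3+4 = 7
ES_I = 11; EF_I = 11+12 = 23
ES_J = max(EF_A=7, EF_B=3, EF_E=14, EF_F=26, EF_G=28, EF_H=7, EF_I=23) = 28; EF_J = 28+15 = 43
Expected project duration μ = 43 days. Critical path: C → D → G → J.

Variance along critical path = 2.778 + 1.778 + 1.778 + 5.444 = 11.778; σ = 3.432 days.
D = μ + z·σ = 43 + 1.036·3.432 = 46.6 days

46.6 days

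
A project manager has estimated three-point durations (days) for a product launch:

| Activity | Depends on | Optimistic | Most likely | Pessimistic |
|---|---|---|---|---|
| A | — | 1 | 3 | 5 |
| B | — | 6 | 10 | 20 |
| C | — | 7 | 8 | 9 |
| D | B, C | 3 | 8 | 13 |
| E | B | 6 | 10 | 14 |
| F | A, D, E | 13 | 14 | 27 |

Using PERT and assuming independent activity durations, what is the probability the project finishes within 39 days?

0.713

te_A = (1 + 4·3 + 5)/6 = 18/6 = 3; σ²_A = ((5−1)/6)² = 0.444
te_B = (6 + 4·10 + 20)/6 = 66/6 = 11; σ²_B = ((20−6)/6)² = 5.444
te_C = (7 + 4·8 + 9)/6 = 48/6 = 8; σ²_C = ((9−7)/6)² = 0.111
te_D = (3 + 4·8 + 13)/6 = 48/6 = 8; σ²_D = ((13−3)/6)² = 2.778
te_E = (6 + 4·10 + 14)/6 = 60/6 = 10; σ²_E = ((14−6)/6)² = 1.778
te_F = (13 + 4·14 + 27)/6 = 96/6 = 16; σ²_F = ((27−13)/6)² = 5.444

Forward pass:
ES_A = 0; EF_A = 3
ES_B = 0; EF_B = 11
ES_C = 0; EF_C = 8
ES_D = max(EF_B=11, EF_C=8) = 11; EF_D = 11+8 = 19
ES_E = 11; EF_E = 11+10 = 21
ES_F = max(EF_A=3, EF_D=19, EF_E=21) = 21; EF_F = 21+16 = 37
Expected project duration μ = 37 days. Critical path: B → E → F.

Variance along critical path = 5.444 + 1.778 + 5.444 = 12.667; σ = √12.667 = 3.559 days.
Z = (39 − 37) / 3.559 = 0.562
P(T ≤ 39) = Φ(0.562) ≈ 0.713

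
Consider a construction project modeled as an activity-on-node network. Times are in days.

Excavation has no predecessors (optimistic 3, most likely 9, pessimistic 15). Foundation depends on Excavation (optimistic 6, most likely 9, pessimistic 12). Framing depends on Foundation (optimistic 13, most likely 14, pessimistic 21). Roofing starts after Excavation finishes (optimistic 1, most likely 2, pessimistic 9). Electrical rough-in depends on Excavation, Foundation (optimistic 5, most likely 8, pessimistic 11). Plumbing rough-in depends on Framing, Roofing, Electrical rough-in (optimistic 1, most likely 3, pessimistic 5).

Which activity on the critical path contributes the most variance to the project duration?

Excavation

te_Excavation = (3 + 4·9 + 15)/6 = 54/6 = 9; σ²_Excavation = ((15−3)/6)² = 4.000
te_Foundation = (6 + 4·9 + 12)/6 = 54/6 = 9; σ²_Foundation = ((12−6)/6)² = 1.000
te_Framing = (13 + 4·14 + 21)/6 = 90/6 = 15; σ²_Framing = ((21−13)/6)² = 1.778
te_Roofing = (1 + 4·2 + 9)/6 = 18/6 = 3; σ²_Roofing = ((9−1)/6)² = 1.778
te_Electrical rough-in = (5 + 4·8 + 11)/6 = 48/6 = 8; σ²_Electrical rough-in = ((11−5)/6)² = 1.000
te_Plumbing rough-in = (1 + 4·3 + 5)/6 = 18/6 = 3; σ²_Plumbing rough-in = ((5−1)/6)² = 0.444

Forward pass:
ES_Excavation = 0; EF_Excavation = 9
ES_Foundation = 9; EF_Foundation = 9+9 = 18
ES_Framing = 18; EF_Framing = 18+15 = 33
ES_Roofing = 9; EF_Roofing = 9+3 = 12
ES_Electrical rough-in = max(EF_Excavation=9, EF_Foundation=18) = 18; EF_Electrical rough-in = 18+8 = 26
ES_Plumbing rough-in = max(EF_Framing=33, EF_Roofing=12, EF_Electrical rough-in=26) = 33; EF_Plumbing rough-in = 33+3 = 36
Expected project duration μ = 36 days. Critical path: Excavation → Foundation → Framing → Plumbing rough-in.

Variances on critical path: σ²_Excavation=4.000, σ²_Foundation=1.000, σ²_Framing=1.778, σ²_Plumbing rough-in=0.444.
Largest is σ²_Excavation = 4.000.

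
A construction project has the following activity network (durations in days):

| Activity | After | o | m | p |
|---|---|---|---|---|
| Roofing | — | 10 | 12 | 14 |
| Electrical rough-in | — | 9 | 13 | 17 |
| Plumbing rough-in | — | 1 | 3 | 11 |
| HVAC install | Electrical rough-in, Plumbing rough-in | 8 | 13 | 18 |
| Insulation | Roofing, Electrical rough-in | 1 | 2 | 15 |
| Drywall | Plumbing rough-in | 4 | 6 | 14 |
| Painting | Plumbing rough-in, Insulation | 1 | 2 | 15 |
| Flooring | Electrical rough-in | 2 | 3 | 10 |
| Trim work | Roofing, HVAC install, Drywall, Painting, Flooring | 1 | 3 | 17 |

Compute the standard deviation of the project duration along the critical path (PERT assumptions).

te_Roofing = (10 + 4·12 + 14)/6 = 72/6 = 12; σ²_Roofing = ((14−10)/6)² = 0.444
te_Electrical rough-in = (9 + 4·13 + 17)/6 = 78/6 = 13; σ²_Electrical rough-in = ((17−9)/6)² = 1.778
te_Plumbing rough-in = (1 + 4·3 + 11)/6 = 24/6 = 4; σ²_Plumbing rough-in = ((11−1)/6)² = 2.778
te_HVAC install = (8 + 4·13 + 18)/6 = 78/6 = 13; σ²_HVAC install = ((18−8)/6)² = 2.778
te_Insulation = (1 + 4·2 + 15)/6 = 24/6 = 4; σ²_Insulation = ((15−1)/6)² = 5.444
te_Drywall = (4 + 4·6 + 14)/6 = 42/6 = 7; σ²_Drywall = ((14−4)/6)² = 2.778
te_Painting = (1 + 4·2 + 15)/6 = 24/6 = 4; σ²_Painting = ((15−1)/6)² = 5.444
te_Flooring = (2 + 4·3 + 10)/6 = 24/6 = 4; σ²_Flooring = ((10−2)/6)² = 1.778
te_Trim work = (1 + 4·3 + 17)/6 = 30/6 = 5; σ²_Trim work = ((17−1)/6)² = 7.111

Forward pass:
ES_Roofing = 0; EF_Roofing = 12
ES_Electrical rough-in = 0; EF_Electrical rough-in = 13
ES_Plumbing rough-in = 0; EF_Plumbing rough-in = 4
ES_HVAC install = max(EF_Electrical rough-in=13, EF_Plumbing rough-in=4) = 13; EF_HVAC install = 13+13 = 26
ES_Insulation = max(EF_Roofing=12, EF_Electrical rough-in=13) = 13; EF_Insulation = 13+4 = 17
ES_Drywall = 4; EF_Drywall = 4+7 = 11
ES_Painting = max(EF_Plumbing rough-in=4, EF_Insulation=17) = 17; EF_Painting = 17+4 = 21
ES_Flooring = 13; EF_Flooring = 13+4 = 17
ES_Trim work = max(EF_Roofing=12, EF_HVAC install=26, EF_Drywall=11, EF_Painting=21, EF_Flooring=17) = 26; EF_Trim work = 26+5 = 31
Expected project duration μ = 31 days. Critical path: Electrical rough-in → HVAC install → Trim work.

Variance along critical path = 1.778 + 2.778 + 7.111 = 11.667
σ = √11.667 = 3.416 days

3.42 days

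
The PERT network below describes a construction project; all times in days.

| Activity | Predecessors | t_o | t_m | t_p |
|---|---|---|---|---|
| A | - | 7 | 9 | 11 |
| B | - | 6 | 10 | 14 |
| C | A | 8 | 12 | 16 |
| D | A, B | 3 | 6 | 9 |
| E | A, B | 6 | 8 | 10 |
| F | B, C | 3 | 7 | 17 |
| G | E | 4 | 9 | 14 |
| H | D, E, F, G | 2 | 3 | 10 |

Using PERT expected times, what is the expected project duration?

33 days

te_A = (7 + 4·9 + 11)/6 = 54/6 = 9
te_B = (6 + 4·10 + 14)/6 = 60/6 = 10
te_C = (8 + 4·12 + 16)/6 = 72/6 = 12
te_D = (3 + 4·6 + 9)/6 = 36/6 = 6
te_E = (6 + 4·8 + 10)/6 = 48/6 = 8
te_F = (3 + 4·7 + 17)/6 = 48/6 = 8
te_G = (4 + 4·9 + 14)/6 = 54/6 = 9
te_H = (2 + 4·3 + 10)/6 = 24/6 = 4

Forward pass:
ES_A = 0; EF_A = 9
ES_B = 0; EF_B = 10
ES_C = 9; EF_C = 9+12 = 21
ES_D = max(EF_A=9, EF_B=10) = 10; EF_D = 10+6 = 16
ES_E = max(EF_A=9, EF_B=10) = 10; EF_E = 10+8 = 18
ES_F = max(EF_B=10, EF_C=21) = 21; EF_F = 21+8 = 29
ES_G = 18; EF_G = 18+9 = 27
ES_H = max(EF_D=16, EF_E=18, EF_F=29, EF_G=27) = 29; EF_H = 29+4 = 33
Expected project duration μ = 33 days. Critical path: A → C → F → H.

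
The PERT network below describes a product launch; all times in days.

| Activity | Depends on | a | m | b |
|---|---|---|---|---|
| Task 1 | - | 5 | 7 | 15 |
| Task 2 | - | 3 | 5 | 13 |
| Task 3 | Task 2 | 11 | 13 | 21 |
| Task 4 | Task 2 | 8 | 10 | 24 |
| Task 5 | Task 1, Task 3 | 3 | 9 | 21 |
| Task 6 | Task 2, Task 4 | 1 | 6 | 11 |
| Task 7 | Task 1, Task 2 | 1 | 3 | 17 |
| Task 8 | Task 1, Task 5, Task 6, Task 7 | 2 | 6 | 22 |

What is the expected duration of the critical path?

38 days

te_Task 1 = (5 + 4·7 + 15)/6 = 48/6 = 8
te_Task 2 = (3 + 4·5 + 13)/6 = 36/6 = 6
te_Task 3 = (11 + 4·13 + 21)/6 = 84/6 = 14
te_Task 4 = (8 + 4·10 + 24)/6 = 72/6 = 12
te_Task 5 = (3 + 4·9 + 21)/6 = 60/6 = 10
te_Task 6 = (1 + 4·6 + 11)/6 = 36/6 = 6
te_Task 7 = (1 + 4·3 + 17)/6 = 30/6 = 5
te_Task 8 = (2 + 4·6 + 22)/6 = 48/6 = 8

Forward pass:
ES_Task 1 = 0; EF_Task 1 = 8
ES_Task 2 = 0; EF_Task 2 = 6
ES_Task 3 = 6; EF_Task 3 = 6+14 = 20
ES_Task 4 = 6; EF_Task 4 = 6+12 = 18
ES_Task 5 = max(EF_Task 1=8, EF_Task 3=20) = 20; EF_Task 5 = 20+10 = 30
ES_Task 6 = max(EF_Task 2=6, EF_Task 4=18) = 18; EF_Task 6 = 18+6 = 24
ES_Task 7 = max(EF_Task 1=8, EF_Task 2=6) = 8; EF_Task 7 = 8+5 = 13
ES_Task 8 = max(EF_Task 1=8, EF_Task 5=30, EF_Task 6=24, EF_Task 7=13) = 30; EF_Task 8 = 30+8 = 38
Expected project duration μ = 38 days. Critical path: Task 2 → Task 3 → Task 5 → Task 8.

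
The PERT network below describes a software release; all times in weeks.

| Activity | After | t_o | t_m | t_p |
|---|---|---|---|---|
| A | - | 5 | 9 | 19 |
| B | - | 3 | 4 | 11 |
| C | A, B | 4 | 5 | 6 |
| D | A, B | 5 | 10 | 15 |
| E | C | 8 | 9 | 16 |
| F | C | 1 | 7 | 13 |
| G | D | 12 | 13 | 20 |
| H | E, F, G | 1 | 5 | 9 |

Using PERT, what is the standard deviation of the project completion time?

3.43 weeks

te_A = (5 + 4·9 + 19)/6 = 60/6 = 10; σ²_A = ((19−5)/6)² = 5.444
te_B = (3 + 4·4 + 11)/6 = 30/6 = 5; σ²_B = ((11−3)/6)² = 1.778
te_C = (4 + 4·5 + 6)/6 = 30/6 = 5; σ²_C = ((6−4)/6)² = 0.111
te_D = (5 + 4·10 + 15)/6 = 60/6 = 10; σ²_D = ((15−5)/6)² = 2.778
te_E = (8 + 4·9 + 16)/6 = 60/6 = 10; σ²_E = ((16−8)/6)² = 1.778
te_F = (1 + 4·7 + 13)/6 = 42/6 = 7; σ²_F = ((13−1)/6)² = 4.000
te_G = (12 + 4·13 + 20)/6 = 84/6 = 14; σ²_G = ((20−12)/6)² = 1.778
te_H = (1 + 4·5 + 9)/6 = 30/6 = 5; σ²_H = ((9−1)/6)² = 1.778

Forward pass:
ES_A = 0; EF_A = 10
ES_B = 0; EF_B = 5
ES_C = max(EF_A=10, EF_B=5) = 10; EF_C = 10+5 = 15
ES_D = max(EF_A=10, EF_B=5) = 10; EF_D = 10+10 = 20
ES_E = 15; EF_E = 15+10 = 25
ES_F = 15; EF_F = 15+7 = 22
ES_G = 20; EF_G = 20+14 = 34
ES_H = max(EF_E=25, EF_F=22, EF_G=34) = 34; EF_H = 34+5 = 39
Expected project duration μ = 39 weeks. Critical path: A → D → G → H.

Variance along critical path = 5.444 + 2.778 + 1.778 + 1.778 = 11.778
σ = √11.778 = 3.432 weeks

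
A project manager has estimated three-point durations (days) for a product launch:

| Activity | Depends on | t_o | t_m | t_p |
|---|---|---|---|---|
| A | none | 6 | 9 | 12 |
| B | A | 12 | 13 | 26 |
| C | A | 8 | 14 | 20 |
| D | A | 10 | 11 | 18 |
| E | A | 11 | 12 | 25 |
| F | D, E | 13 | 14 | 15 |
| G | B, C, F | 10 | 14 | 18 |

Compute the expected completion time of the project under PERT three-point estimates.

te_A = (6 + 4·9 + 12)/6 = 54/6 = 9
te_B = (12 + 4·13 + 26)/6 = 90/6 = 15
te_C = (8 + 4·14 + 20)/6 = 84/6 = 14
te_D = (10 + 4·11 + 18)/6 = 72/6 = 12
te_E = (11 + 4·12 + 25)/6 = 84/6 = 14
te_F = (13 + 4·14 + 15)/6 = 84/6 = 14
te_G = (10 + 4·14 + 18)/6 = 84/6 = 14

Forward pass:
ES_A = 0; EF_A = 9
ES_B = 9; EF_B = 9+15 = 24
ES_C = 9; EF_C = 9+14 = 23
ES_D = 9; EF_D = 9+12 = 21
ES_E = 9; EF_E = 9+14 = 23
ES_F = max(EF_D=21, EF_E=23) = 23; EF_F = 23+14 = 37
ES_G = max(EF_B=24, EF_C=23, EF_F=37) = 37; EF_G = 37+14 = 51
Expected project duration μ = 51 days. Critical path: A → E → F → G.

51 days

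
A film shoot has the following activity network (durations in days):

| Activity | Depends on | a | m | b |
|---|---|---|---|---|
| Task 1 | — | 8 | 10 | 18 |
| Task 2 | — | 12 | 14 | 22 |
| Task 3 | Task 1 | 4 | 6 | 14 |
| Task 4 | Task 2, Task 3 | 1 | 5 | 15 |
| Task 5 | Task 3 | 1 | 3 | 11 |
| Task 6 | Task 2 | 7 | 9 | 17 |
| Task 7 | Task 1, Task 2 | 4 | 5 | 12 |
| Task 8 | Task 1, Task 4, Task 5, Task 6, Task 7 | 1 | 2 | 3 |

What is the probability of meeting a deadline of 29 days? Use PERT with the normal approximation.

0.800

te_Task 1 = (8 + 4·10 + 18)/6 = 66/6 = 11; σ²_Task 1 = ((18−8)/6)² = 2.778
te_Task 2 = (12 + 4·14 + 22)/6 = 90/6 = 15; σ²_Task 2 = ((22−12)/6)² = 2.778
te_Task 3 = (4 + 4·6 + 14)/6 = 42/6 = 7; σ²_Task 3 = ((14−4)/6)² = 2.778
te_Task 4 = (1 + 4·5 + 15)/6 = 36/6 = 6; σ²_Task 4 = ((15−1)/6)² = 5.444
te_Task 5 = (1 + 4·3 + 11)/6 = 24/6 = 4; σ²_Task 5 = ((11−1)/6)² = 2.778
te_Task 6 = (7 + 4·9 + 17)/6 = 60/6 = 10; σ²_Task 6 = ((17−7)/6)² = 2.778
te_Task 7 = (4 + 4·5 + 12)/6 = 36/6 = 6; σ²_Task 7 = ((12−4)/6)² = 1.778
te_Task 8 = (1 + 4·2 + 3)/6 = 12/6 = 2; σ²_Task 8 = ((3−1)/6)² = 0.111

Forward pass:
ES_Task 1 = 0; EF_Task 1 = 11
ES_Task 2 = 0; EF_Task 2 = 15
ES_Task 3 = 11; EF_Task 3 = 11+7 = 18
ES_Task 4 = max(EF_Task 2=15, EF_Task 3=18) = 18; EF_Task 4 = 18+6 = 24
ES_Task 5 = 18; EF_Task 5 = 18+4 = 22
ES_Task 6 = 15; EF_Task 6 = 15+10 = 25
ES_Task 7 = max(EF_Task 1=11, EF_Task 2=15) = 15; EF_Task 7 = 15+6 = 21
ES_Task 8 = max(EF_Task 1=11, EF_Task 4=24, EF_Task 5=22, EF_Task 6=25, EF_Task 7=21) = 25; EF_Task 8 = 25+2 = 27
Expected project duration μ = 27 days. Critical path: Task 2 → Task 6 → Task 8.

Variance along critical path = 2.778 + 2.778 + 0.111 = 5.667; σ = √5.667 = 2.380 days.
Z = (29 − 27) / 2.380 = 0.840
P(T ≤ 29) = Φ(0.840) ≈ 0.800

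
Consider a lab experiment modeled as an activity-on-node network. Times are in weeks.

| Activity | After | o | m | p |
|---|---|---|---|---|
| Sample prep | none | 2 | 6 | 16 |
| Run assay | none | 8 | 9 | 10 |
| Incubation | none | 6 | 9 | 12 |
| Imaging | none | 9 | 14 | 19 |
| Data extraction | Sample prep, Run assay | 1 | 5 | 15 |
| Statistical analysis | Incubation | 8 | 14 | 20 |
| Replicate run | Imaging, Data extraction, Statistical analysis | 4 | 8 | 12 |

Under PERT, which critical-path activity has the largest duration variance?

te_Sample prep = (2 + 4·6 + 16)/6 = 42/6 = 7; σ²_Sample prep = ((16−2)/6)² = 5.444
te_Run assay = (8 + 4·9 + 10)/6 = 54/6 = 9; σ²_Run assay = ((10−8)/6)² = 0.111
te_Incubation = (6 + 4·9 + 12)/6 = 54/6 = 9; σ²_Incubation = ((12−6)/6)² = 1.000
te_Imaging = (9 + 4·14 + 19)/6 = 84/6 = 14; σ²_Imaging = ((19−9)/6)² = 2.778
te_Data extraction = (1 + 4·5 + 15)/6 = 36/6 = 6; σ²_Data extraction = ((15−1)/6)² = 5.444
te_Statistical analysis = (8 + 4·14 + 20)/6 = 84/6 = 14; σ²_Statistical analysis = ((20−8)/6)² = 4.000
te_Replicate run = (4 + 4·8 + 12)/6 = 48/6 = 8; σ²_Replicate run = ((12−4)/6)² = 1.778

Forward pass:
ES_Sample prep = 0; EF_Sample prep = 7
ES_Run assay = 0; EF_Run assay = 9
ES_Incubation = 0; EF_Incubation = 9
ES_Imaging = 0; EF_Imaging = 14
ES_Data extraction = max(EF_Sample prep=7, EF_Run assay=9) = 9; EF_Data extraction = 9+6 = 15
ES_Statistical analysis = 9; EF_Statistical analysis = 9+14 = 23
ES_Replicate run = max(EF_Imaging=14, EF_Data extraction=15, EF_Statistical analysis=23) = 23; EF_Replicate run = 23+8 = 31
Expected project duration μ = 31 weeks. Critical path: Incubation → Statistical analysis → Replicate run.

Variances on critical path: σ²_Incubation=1.000, σ²_Statistical analysis=4.000, σ²_Replicate run=1.778.
Largest is σ²_Statistical analysis = 4.000.

Statistical analysis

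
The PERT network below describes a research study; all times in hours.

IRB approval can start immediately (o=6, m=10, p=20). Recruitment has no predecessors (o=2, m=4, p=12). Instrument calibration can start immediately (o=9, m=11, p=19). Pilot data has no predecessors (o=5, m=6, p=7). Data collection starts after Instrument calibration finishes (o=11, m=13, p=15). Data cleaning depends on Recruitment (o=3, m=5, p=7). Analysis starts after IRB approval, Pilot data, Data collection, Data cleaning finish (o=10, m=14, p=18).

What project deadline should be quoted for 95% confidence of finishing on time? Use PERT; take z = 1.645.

42.7 hours

te_IRB approval = (6 + 4·10 + 20)/6 = 66/6 = 11; σ²_IRB approval = ((20−6)/6)² = 5.444
te_Recruitment = (2 + 4·4 + 12)/6 = 30/6 = 5; σ²_Recruitment = ((12−2)/6)² = 2.778
te_Instrument calibration = (9 + 4·11 + 19)/6 = 72/6 = 12; σ²_Instrument calibration = ((19−9)/6)² = 2.778
te_Pilot data = (5 + 4·6 + 7)/6 = 36/6 = 6; σ²_Pilot data = ((7−5)/6)² = 0.111
te_Data collection = (11 + 4·13 + 15)/6 = 78/6 = 13; σ²_Data collection = ((15−11)/6)² = 0.444
te_Data cleaning = (3 + 4·5 + 7)/6 = 30/6 = 5; σ²_Data cleaning = ((7−3)/6)² = 0.444
te_Analysis = (10 + 4·14 + 18)/6 = 84/6 = 14; σ²_Analysis = ((18−10)/6)² = 1.778

Forward pass:
ES_IRB approval = 0; EF_IRB approval = 11
ES_Recruitment = 0; EF_Recruitment = 5
ES_Instrument calibration = 0; EF_Instrument calibration = 12
ES_Pilot data = 0; EF_Pilot data = 6
ES_Data collection = 12; EF_Data collection = 12+13 = 25
ES_Data cleaning = 5; EF_Data cleaning = 5+5 = 10
ES_Analysis = max(EF_IRB approval=11, EF_Pilot data=6, EF_Data collection=25, EF_Data cleaning=10) = 25; EF_Analysis = 25+14 = 39
Expected project duration μ = 39 hours. Critical path: Instrument calibration → Data collection → Analysis.

Variance along critical path = 2.778 + 0.444 + 1.778 = 5.000; σ = 2.236 hours.
D = μ + z·σ = 39 + 1.645·2.236 = 42.7 hours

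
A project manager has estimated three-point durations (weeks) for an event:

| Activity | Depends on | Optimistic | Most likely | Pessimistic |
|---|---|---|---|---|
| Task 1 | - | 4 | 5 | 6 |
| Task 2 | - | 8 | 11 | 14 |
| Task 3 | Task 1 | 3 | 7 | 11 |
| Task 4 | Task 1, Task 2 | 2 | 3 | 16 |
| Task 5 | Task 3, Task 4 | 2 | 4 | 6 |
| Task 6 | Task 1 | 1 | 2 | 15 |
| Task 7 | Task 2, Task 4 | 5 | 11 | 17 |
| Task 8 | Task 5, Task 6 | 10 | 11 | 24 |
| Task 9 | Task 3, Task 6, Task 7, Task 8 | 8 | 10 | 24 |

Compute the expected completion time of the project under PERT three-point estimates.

te_Task 1 = (4 + 4·5 + 6)/6 = 30/6 = 5
te_Task 2 = (8 + 4·11 + 14)/6 = 66/6 = 11
te_Task 3 = (3 + 4·7 + 11)/6 = 42/6 = 7
te_Task 4 = (2 + 4·3 + 16)/6 = 30/6 = 5
te_Task 5 = (2 + 4·4 + 6)/6 = 24/6 = 4
te_Task 6 = (1 + 4·2 + 15)/6 = 24/6 = 4
te_Task 7 = (5 + 4·11 + 17)/6 = 66/6 = 11
te_Task 8 = (10 + 4·11 + 24)/6 = 78/6 = 13
te_Task 9 = (8 + 4·10 + 24)/6 = 72/6 = 12

Forward pass:
ES_Task 1 = 0; EF_Task 1 = 5
ES_Task 2 = 0; EF_Task 2 = 11
ES_Task 3 = 5; EF_Task 3 = 5+7 = 12
ES_Task 4 = max(EF_Task 1=5, EF_Task 2=11) = 11; EF_Task 4 = 11+5 = 16
ES_Task 5 = max(EF_Task 3=12, EF_Task 4=16) = 16; EF_Task 5 = 16+4 = 20
ES_Task 6 = 5; EF_Task 6 = 5+4 = 9
ES_Task 7 = max(EF_Task 2=11, EF_Task 4=16) = 16; EF_Task 7 = 16+11 = 27
ES_Task 8 = max(EF_Task 5=20, EF_Task 6=9) = 20; EF_Task 8 = 20+13 = 33
ES_Task 9 = max(EF_Task 3=12, EF_Task 6=9, EF_Task 7=27, EF_Task 8=33) = 33; EF_Task 9 = 33+12 = 45
Expected project duration μ = 45 weeks. Critical path: Task 2 → Task 4 → Task 5 → Task 8 → Task 9.

45 weeks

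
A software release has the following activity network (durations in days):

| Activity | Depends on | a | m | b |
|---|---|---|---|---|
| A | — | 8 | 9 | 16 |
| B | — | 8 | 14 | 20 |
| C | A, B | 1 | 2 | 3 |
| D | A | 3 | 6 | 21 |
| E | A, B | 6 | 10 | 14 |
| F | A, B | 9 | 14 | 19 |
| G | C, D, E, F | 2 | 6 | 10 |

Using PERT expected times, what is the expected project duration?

te_A = (8 + 4·9 + 16)/6 = 60/6 = 10
te_B = (8 + 4·14 + 20)/6 = 84/6 = 14
te_C = (1 + 4·2 + 3)/6 = 12/6 = 2
te_D = (3 + 4·6 + 21)/6 = 48/6 = 8
te_E = (6 + 4·10 + 14)/6 = 60/6 = 10
te_F = (9 + 4·14 + 19)/6 = 84/6 = 14
te_G = (2 + 4·6 + 10)/6 = 36/6 = 6

Forward pass:
ES_A = 0; EF_A = 10
ES_B = 0; EF_B = 14
ES_C = max(EF_A=10, EF_B=14) = 14; EF_C = 14+2 = 16
ES_D = 10; EF_D = 10+8 = 18
ES_E = max(EF_A=10, EF_B=14) = 14; EF_E = 14+10 = 24
ES_F = max(EF_A=10, EF_B=14) = 14; EF_F = 14+14 = 28
ES_G = max(EF_C=16, EF_D=18, EF_E=24, EF_F=28) = 28; EF_G = 28+6 = 34
Expected project duration μ = 34 days. Critical path: B → F → G.

34 days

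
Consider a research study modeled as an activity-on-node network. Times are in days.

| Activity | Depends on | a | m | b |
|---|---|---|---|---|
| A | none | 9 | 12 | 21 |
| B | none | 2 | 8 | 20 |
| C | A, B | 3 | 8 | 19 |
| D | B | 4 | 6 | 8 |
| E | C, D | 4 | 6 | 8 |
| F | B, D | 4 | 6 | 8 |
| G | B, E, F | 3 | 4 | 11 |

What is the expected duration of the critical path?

33 days

te_A = (9 + 4·12 + 21)/6 = 78/6 = 13
te_B = (2 + 4·8 + 20)/6 = 54/6 = 9
te_C = (3 + 4·8 + 19)/6 = 54/6 = 9
te_D = (4 + 4·6 + 8)/6 = 36/6 = 6
te_E = (4 + 4·6 + 8)/6 = 36/6 = 6
te_F = (4 + 4·6 + 8)/6 = 36/6 = 6
te_G = (3 + 4·4 + 11)/6 = 30/6 = 5

Forward pass:
ES_A = 0; EF_A = 13
ES_B = 0; EF_B = 9
ES_C = max(EF_A=13, EF_B=9) = 13; EF_C = 13+9 = 22
ES_D = 9; EF_D = 9+6 = 15
ES_E = max(EF_C=22, EF_D=15) = 22; EF_E = 22+6 = 28
ES_F = max(EF_B=9, EF_D=15) = 15; EF_F = 15+6 = 21
ES_G = max(EF_B=9, EF_E=28, EF_F=21) = 28; EF_G = 28+5 = 33
Expected project duration μ = 33 days. Critical path: A → C → E → G.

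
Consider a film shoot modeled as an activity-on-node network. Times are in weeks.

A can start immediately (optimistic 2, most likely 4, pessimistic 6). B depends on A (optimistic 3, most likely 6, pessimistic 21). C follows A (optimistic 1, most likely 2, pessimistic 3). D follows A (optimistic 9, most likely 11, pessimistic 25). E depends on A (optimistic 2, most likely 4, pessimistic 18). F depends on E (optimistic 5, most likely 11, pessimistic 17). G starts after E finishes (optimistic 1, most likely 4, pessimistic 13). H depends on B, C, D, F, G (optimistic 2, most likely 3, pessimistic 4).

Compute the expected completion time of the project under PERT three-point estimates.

24 weeks

te_A = (2 + 4·4 + 6)/6 = 24/6 = 4
te_B = (3 + 4·6 + 21)/6 = 48/6 = 8
te_C = (1 + 4·2 + 3)/6 = 12/6 = 2
te_D = (9 + 4·11 + 25)/6 = 78/6 = 13
te_E = (2 + 4·4 + 18)/6 = 36/6 = 6
te_F = (5 + 4·11 + 17)/6 = 66/6 = 11
te_G = (1 + 4·4 + 13)/6 = 30/6 = 5
te_H = (2 + 4·3 + 4)/6 = 18/6 = 3

Forward pass:
ES_A = 0; EF_A = 4
ES_B = 4; EF_B = 4+8 = 12
ES_C = 4; EF_C = 4+2 = 6
ES_D = 4; EF_D = 4+13 = 17
ES_E = 4; EF_E = 4+6 = 10
ES_F = 10; EF_F = 10+11 = 21
ES_G = 10; EF_G = 10+5 = 15
ES_H = max(EF_B=12, EF_C=6, EF_D=17, EF_F=21, EF_G=15) = 21; EF_H = 21+3 = 24
Expected project duration μ = 24 weeks. Critical path: A → E → F → H.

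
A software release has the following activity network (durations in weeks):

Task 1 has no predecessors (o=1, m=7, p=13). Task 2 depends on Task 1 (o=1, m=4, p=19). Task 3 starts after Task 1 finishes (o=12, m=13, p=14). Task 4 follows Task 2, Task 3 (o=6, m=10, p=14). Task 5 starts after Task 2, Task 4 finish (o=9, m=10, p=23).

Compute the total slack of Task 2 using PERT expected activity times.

te_Task 1 = (1 + 4·7 + 13)/6 = 42/6 = 7
te_Task 2 = (1 + 4·4 + 19)/6 = 36/6 = 6
te_Task 3 = (12 + 4·13 + 14)/6 = 78/6 = 13
te_Task 4 = (6 + 4·10 + 14)/6 = 60/6 = 10
te_Task 5 = (9 + 4·10 + 23)/6 = 72/6 = 12

Forward pass:
ES_Task 1 = 0; EF_Task 1 = 7
ES_Task 2 = 7; EF_Task 2 = 7+6 = 13
ES_Task 3 = 7; EF_Task 3 = 7+13 = 20
ES_Task 4 = max(EF_Task 2=13, EF_Task 3=20) = 20; EF_Task 4 = 20+10 = 30
ES_Task 5 = max(EF_Task 2=13, EF_Task 4=30) = 30; EF_Task 5 = 30+12 = 42
Expected project duration μ = 42 weeks. Critical path: Task 1 → Task 3 → Task 4 → Task 5.

Backward pass:
LF_Task 5 = 42; LS_Task 5 = 42−12 = 30
LF_Task 4 = LS_Task 5 = 30; LS_Task 4 = 30−10 = 20
LF_Task 3 = LS_Task 4 = 20; LS_Task 3 = 20−13 = 7
LF_Task 2 = min(LS_Task 4=20, LS_Task 5=30) = 20; LS_Task 2 = 20−6 = 14
LF_Task 1 = min(LS_Task 2=14, LS_Task 3=7) = 7; LS_Task 1 = 7−7 = 0
Slack_Task 2 = LS_Task 2 − ES_Task 2 = 14 − 7 = 7

7 weeks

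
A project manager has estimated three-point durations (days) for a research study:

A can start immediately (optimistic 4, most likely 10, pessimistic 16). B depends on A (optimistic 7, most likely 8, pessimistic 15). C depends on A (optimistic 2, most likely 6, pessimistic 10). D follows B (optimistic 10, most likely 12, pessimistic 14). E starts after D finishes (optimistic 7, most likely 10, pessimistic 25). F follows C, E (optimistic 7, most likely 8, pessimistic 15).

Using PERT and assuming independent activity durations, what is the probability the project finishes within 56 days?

0.834

te_A = (4 + 4·10 + 16)/6 = 60/6 = 10; σ²_A = ((16−4)/6)² = 4.000
te_B = (7 + 4·8 + 15)/6 = 54/6 = 9; σ²_B = ((15−7)/6)² = 1.778
te_C = (2 + 4·6 + 10)/6 = 36/6 = 6; σ²_C = ((10−2)/6)² = 1.778
te_D = (10 + 4·12 + 14)/6 = 72/6 = 12; σ²_D = ((14−10)/6)² = 0.444
te_E = (7 + 4·10 + 25)/6 = 72/6 = 12; σ²_E = ((25−7)/6)² = 9.000
te_F = (7 + 4·8 + 15)/6 = 54/6 = 9; σ²_F = ((15−7)/6)² = 1.778

Forward pass:
ES_A = 0; EF_A = 10
ES_B = 10; EF_B = 10+9 = 19
ES_C = 10; EF_C = 10+6 = 16
ES_D = 19; EF_D = 19+12 = 31
ES_E = 31; EF_E = 31+12 = 43
ES_F = max(EF_C=16, EF_E=43) = 43; EF_F = 43+9 = 52
Expected project duration μ = 52 days. Critical path: A → B → D → E → F.

Variance along critical path = 4.000 + 1.778 + 0.444 + 9.000 + 1.778 = 17.000; σ = √17.000 = 4.123 days.
Z = (56 − 52) / 4.123 = 0.970
P(T ≤ 56) = Φ(0.970) ≈ 0.834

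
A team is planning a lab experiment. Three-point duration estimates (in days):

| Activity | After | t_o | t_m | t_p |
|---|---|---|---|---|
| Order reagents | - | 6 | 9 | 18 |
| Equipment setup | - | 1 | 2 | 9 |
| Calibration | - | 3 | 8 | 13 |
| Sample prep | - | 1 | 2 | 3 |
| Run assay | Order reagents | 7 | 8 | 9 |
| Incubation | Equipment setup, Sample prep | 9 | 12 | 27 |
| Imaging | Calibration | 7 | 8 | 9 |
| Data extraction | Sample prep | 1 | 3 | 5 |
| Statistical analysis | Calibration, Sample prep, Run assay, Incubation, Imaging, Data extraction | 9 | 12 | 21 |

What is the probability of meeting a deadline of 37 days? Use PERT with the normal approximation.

te_Order reagents = (6 + 4·9 + 18)/6 = 60/6 = 10; σ²_Order reagents = ((18−6)/6)² = 4.000
te_Equipment setup = (1 + 4·2 + 9)/6 = 18/6 = 3; σ²_Equipment setup = ((9−1)/6)² = 1.778
te_Calibration = (3 + 4·8 + 13)/6 = 48/6 = 8; σ²_Calibration = ((13−3)/6)² = 2.778
te_Sample prep = (1 + 4·2 + 3)/6 = 12/6 = 2; σ²_Sample prep = ((3−1)/6)² = 0.111
te_Run assay = (7 + 4·8 + 9)/6 = 48/6 = 8; σ²_Run assay = ((9−7)/6)² = 0.111
te_Incubation = (9 + 4·12 + 27)/6 = 84/6 = 14; σ²_Incubation = ((27−9)/6)² = 9.000
te_Imaging = (7 + 4·8 + 9)/6 = 48/6 = 8; σ²_Imaging = ((9−7)/6)² = 0.111
te_Data extraction = (1 + 4·3 + 5)/6 = 18/6 = 3; σ²_Data extraction = ((5−1)/6)² = 0.444
te_Statistical analysis = (9 + 4·12 + 21)/6 = 78/6 = 13; σ²_Statistical analysis = ((21−9)/6)² = 4.000

Forward pass:
ES_Order reagents = 0; EF_Order reagents = 10
ES_Equipment setup = 0; EF_Equipment setup = 3
ES_Calibration = 0; EF_Calibration = 8
ES_Sample prep = 0; EF_Sample prep = 2
ES_Run assay = 10; EF_Run assay = 10+8 = 18
ES_Incubation = max(EF_Equipment setup=3, EF_Sample prep=2) = 3; EF_Incubation = 3+14 = 17
ES_Imaging = 8; EF_Imaging = 8+8 = 16
ES_Data extraction = 2; EF_Data extraction = 2+3 = 5
ES_Statistical analysis = max(EF_Calibration=8, EF_Sample prep=2, EF_Run assay=18, EF_Incubation=17, EF_Imaging=16, EF_Data extraction=5) = 18; EF_Statistical analysis = 18+13 = 31
Expected project duration μ = 31 days. Critical path: Order reagents → Run assay → Statistical analysis.

Variance along critical path = 4.000 + 0.111 + 4.000 = 8.111; σ = √8.111 = 2.848 days.
Z = (37 − 31) / 2.848 = 2.107
P(T ≤ 37) = Φ(2.107) ≈ 0.982

0.982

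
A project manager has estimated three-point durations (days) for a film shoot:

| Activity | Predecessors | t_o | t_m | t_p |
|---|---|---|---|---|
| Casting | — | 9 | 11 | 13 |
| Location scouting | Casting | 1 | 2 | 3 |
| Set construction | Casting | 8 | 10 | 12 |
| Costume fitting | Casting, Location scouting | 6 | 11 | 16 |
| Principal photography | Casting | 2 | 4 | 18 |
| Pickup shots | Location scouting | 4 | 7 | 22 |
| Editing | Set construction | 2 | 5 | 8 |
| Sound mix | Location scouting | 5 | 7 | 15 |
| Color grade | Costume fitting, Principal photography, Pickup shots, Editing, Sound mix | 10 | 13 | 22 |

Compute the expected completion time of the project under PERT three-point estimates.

te_Casting = (9 + 4·11 + 13)/6 = 66/6 = 11
te_Location scouting = (1 + 4·2 + 3)/6 = 12/6 = 2
te_Set construction = (8 + 4·10 + 12)/6 = 60/6 = 10
te_Costume fitting = (6 + 4·11 + 16)/6 = 66/6 = 11
te_Principal photography = (2 + 4·4 + 18)/6 = 36/6 = 6
te_Pickup shots = (4 + 4·7 + 22)/6 = 54/6 = 9
te_Editing = (2 + 4·5 + 8)/6 = 30/6 = 5
te_Sound mix = (5 + 4·7 + 15)/6 = 48/6 = 8
te_Color grade = (10 + 4·13 + 22)/6 = 84/6 = 14

Forward pass:
ES_Casting = 0; EF_Casting = 11
ES_Location scouting = 11; EF_Location scouting = 11+2 = 13
ES_Set construction = 11; EF_Set construction = 11+10 = 21
ES_Costume fitting = max(EF_Casting=11, EF_Location scouting=13) = 13; EF_Costume fitting = 13+11 = 24
ES_Principal photography = 11; EF_Principal photography = 11+6 = 17
ES_Pickup shots = 13; EF_Pickup shots = 13+9 = 22
ES_Editing = 21; EF_Editing = 21+5 = 26
ES_Sound mix = 13; EF_Sound mix = 13+8 = 21
ES_Color grade = max(EF_Costume fitting=24, EF_Principal photography=17, EF_Pickup shots=22, EF_Editing=26, EF_Sound mix=21) = 26; EF_Color grade = 26+14 = 40
Expected project duration μ = 40 days. Critical path: Casting → Set construction → Editing → Color grade.

40 days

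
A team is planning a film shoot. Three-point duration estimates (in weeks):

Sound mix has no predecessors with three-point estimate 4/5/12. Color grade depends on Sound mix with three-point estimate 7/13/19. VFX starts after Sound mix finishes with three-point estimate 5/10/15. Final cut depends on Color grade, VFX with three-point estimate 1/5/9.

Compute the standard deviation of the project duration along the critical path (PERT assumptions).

te_Sound mix = (4 + 4·5 + 12)/6 = 36/6 = 6; σ²_Sound mix = ((12−4)/6)² = 1.778
te_Color grade = (7 + 4·13 + 19)/6 = 78/6 = 13; σ²_Color grade = ((19−7)/6)² = 4.000
te_VFX = (5 + 4·10 + 15)/6 = 60/6 = 10; σ²_VFX = ((15−5)/6)² = 2.778
te_Final cut = (1 + 4·5 + 9)/6 = 30/6 = 5; σ²_Final cut = ((9−1)/6)² = 1.778

Forward pass:
ES_Sound mix = 0; EF_Sound mix = 6
ES_Color grade = 6; EF_Color grade = 6+13 = 19
ES_VFX = 6; EF_VFX = 6+10 = 16
ES_Final cut = max(EF_Color grade=19, EF_VFX=16) = 19; EF_Final cut = 19+5 = 24
Expected project duration μ = 24 weeks. Critical path: Sound mix → Color grade → Final cut.

Variance along critical path = 1.778 + 4.000 + 1.778 = 7.556
σ = √7.556 = 2.749 weeks

2.75 weeks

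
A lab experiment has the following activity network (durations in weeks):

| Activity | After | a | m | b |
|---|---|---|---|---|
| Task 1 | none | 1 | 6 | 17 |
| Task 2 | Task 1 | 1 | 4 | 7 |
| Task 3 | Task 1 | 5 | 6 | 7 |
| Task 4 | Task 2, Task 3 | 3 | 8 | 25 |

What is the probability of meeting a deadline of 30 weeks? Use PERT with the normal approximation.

te_Task 1 = (1 + 4·6 + 17)/6 = 42/6 = 7; σ²_Task 1 = ((17−1)/6)² = 7.111
te_Task 2 = (1 + 4·4 + 7)/6 = 24/6 = 4; σ²_Task 2 = ((7−1)/6)² = 1.000
te_Task 3 = (5 + 4·6 + 7)/6 = 36/6 = 6; σ²_Task 3 = ((7−5)/6)² = 0.111
te_Task 4 = (3 + 4·8 + 25)/6 = 60/6 = 10; σ²_Task 4 = ((25−3)/6)² = 13.444

Forward pass:
ES_Task 1 = 0; EF_Task 1 = 7
ES_Task 2 = 7; EF_Task 2 = 7+4 = 11
ES_Task 3 = 7; EF_Task 3 = 7+6 = 13
ES_Task 4 = max(EF_Task 2=11, EF_Task 3=13) = 13; EF_Task 4 = 13+10 = 23
Expected project duration μ = 23 weeks. Critical path: Task 1 → Task 3 → Task 4.

Variance along critical path = 7.111 + 0.111 + 13.444 = 20.667; σ = √20.667 = 4.546 weeks.
Z = (30 − 23) / 4.546 = 1.540
P(T ≤ 30) = Φ(1.540) ≈ 0.938

0.938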